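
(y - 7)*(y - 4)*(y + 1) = y^3 - 10*y^2 + 17*y + 28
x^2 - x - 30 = (x - 6)*(x + 5)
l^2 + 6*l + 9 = (l + 3)^2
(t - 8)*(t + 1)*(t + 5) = t^3 - 2*t^2 - 43*t - 40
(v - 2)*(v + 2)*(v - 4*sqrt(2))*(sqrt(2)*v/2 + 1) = sqrt(2)*v^4/2 - 3*v^3 - 6*sqrt(2)*v^2 + 12*v + 16*sqrt(2)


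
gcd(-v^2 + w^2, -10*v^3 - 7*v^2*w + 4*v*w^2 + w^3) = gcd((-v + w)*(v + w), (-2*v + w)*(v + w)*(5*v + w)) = v + w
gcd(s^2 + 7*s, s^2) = s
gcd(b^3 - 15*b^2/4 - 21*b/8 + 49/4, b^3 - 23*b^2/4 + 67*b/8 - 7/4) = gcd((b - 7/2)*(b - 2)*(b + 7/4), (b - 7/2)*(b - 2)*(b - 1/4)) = b^2 - 11*b/2 + 7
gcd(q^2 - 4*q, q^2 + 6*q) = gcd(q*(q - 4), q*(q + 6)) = q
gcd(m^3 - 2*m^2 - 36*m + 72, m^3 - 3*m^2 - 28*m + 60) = m^2 - 8*m + 12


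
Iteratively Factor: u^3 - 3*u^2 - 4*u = (u)*(u^2 - 3*u - 4) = u*(u - 4)*(u + 1)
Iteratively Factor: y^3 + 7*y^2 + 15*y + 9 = (y + 3)*(y^2 + 4*y + 3) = (y + 1)*(y + 3)*(y + 3)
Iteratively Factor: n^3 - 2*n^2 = (n)*(n^2 - 2*n) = n*(n - 2)*(n)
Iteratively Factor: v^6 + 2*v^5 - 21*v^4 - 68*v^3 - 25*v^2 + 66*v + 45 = (v + 1)*(v^5 + v^4 - 22*v^3 - 46*v^2 + 21*v + 45) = (v + 1)*(v + 3)*(v^4 - 2*v^3 - 16*v^2 + 2*v + 15) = (v - 1)*(v + 1)*(v + 3)*(v^3 - v^2 - 17*v - 15) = (v - 1)*(v + 1)^2*(v + 3)*(v^2 - 2*v - 15) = (v - 1)*(v + 1)^2*(v + 3)^2*(v - 5)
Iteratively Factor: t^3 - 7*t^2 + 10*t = (t - 5)*(t^2 - 2*t) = (t - 5)*(t - 2)*(t)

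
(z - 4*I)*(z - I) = z^2 - 5*I*z - 4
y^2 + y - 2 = (y - 1)*(y + 2)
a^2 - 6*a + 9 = (a - 3)^2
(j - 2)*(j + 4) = j^2 + 2*j - 8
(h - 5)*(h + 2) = h^2 - 3*h - 10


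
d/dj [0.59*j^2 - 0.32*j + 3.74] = 1.18*j - 0.32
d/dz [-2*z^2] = -4*z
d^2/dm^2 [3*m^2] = 6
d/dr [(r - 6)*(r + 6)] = 2*r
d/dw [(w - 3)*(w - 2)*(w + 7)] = 3*w^2 + 4*w - 29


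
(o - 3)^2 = o^2 - 6*o + 9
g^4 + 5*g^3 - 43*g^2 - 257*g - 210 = (g - 7)*(g + 1)*(g + 5)*(g + 6)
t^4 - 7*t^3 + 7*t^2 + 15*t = t*(t - 5)*(t - 3)*(t + 1)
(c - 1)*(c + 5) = c^2 + 4*c - 5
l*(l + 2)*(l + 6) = l^3 + 8*l^2 + 12*l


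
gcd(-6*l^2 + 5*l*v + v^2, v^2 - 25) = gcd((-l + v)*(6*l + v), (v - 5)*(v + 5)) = 1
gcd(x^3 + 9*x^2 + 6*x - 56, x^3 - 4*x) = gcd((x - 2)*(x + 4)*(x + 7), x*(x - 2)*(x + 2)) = x - 2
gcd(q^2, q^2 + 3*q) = q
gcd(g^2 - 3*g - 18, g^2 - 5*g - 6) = g - 6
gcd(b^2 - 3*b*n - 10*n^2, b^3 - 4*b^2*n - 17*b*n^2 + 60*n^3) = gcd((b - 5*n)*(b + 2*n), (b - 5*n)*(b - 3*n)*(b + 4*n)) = b - 5*n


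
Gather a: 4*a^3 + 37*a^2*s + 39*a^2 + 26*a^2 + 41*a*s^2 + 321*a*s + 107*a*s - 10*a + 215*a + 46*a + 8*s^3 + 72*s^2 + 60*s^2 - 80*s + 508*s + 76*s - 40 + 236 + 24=4*a^3 + a^2*(37*s + 65) + a*(41*s^2 + 428*s + 251) + 8*s^3 + 132*s^2 + 504*s + 220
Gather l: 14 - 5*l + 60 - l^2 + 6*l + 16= -l^2 + l + 90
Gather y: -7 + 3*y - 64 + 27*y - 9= 30*y - 80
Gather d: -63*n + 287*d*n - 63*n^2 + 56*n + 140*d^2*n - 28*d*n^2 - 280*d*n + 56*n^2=140*d^2*n + d*(-28*n^2 + 7*n) - 7*n^2 - 7*n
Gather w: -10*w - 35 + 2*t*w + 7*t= 7*t + w*(2*t - 10) - 35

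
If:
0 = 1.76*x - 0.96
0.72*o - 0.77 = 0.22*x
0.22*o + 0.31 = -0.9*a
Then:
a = -0.65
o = 1.24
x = 0.55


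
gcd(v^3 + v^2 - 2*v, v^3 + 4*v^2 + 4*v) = v^2 + 2*v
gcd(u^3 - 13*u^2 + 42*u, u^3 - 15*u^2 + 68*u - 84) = u^2 - 13*u + 42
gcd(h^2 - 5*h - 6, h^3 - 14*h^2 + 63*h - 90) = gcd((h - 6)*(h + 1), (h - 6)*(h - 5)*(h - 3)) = h - 6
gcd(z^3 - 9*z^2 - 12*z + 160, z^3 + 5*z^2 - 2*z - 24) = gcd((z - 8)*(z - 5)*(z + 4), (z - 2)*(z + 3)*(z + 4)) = z + 4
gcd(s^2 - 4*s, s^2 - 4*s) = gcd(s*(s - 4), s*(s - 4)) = s^2 - 4*s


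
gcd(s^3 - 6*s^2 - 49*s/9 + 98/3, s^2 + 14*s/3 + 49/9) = s + 7/3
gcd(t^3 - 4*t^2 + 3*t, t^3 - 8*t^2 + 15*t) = t^2 - 3*t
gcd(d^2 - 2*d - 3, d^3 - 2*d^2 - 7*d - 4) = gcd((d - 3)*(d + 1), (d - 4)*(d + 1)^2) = d + 1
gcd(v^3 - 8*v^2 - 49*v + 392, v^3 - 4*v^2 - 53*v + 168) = v^2 - v - 56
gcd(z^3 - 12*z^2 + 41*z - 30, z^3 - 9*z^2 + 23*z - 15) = z^2 - 6*z + 5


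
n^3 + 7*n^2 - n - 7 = (n - 1)*(n + 1)*(n + 7)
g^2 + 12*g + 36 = (g + 6)^2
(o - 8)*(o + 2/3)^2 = o^3 - 20*o^2/3 - 92*o/9 - 32/9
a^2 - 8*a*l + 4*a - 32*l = (a + 4)*(a - 8*l)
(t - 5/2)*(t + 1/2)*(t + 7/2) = t^3 + 3*t^2/2 - 33*t/4 - 35/8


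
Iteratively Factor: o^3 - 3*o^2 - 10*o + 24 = (o - 4)*(o^2 + o - 6) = (o - 4)*(o - 2)*(o + 3)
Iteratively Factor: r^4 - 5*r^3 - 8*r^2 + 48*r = (r)*(r^3 - 5*r^2 - 8*r + 48) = r*(r - 4)*(r^2 - r - 12) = r*(r - 4)^2*(r + 3)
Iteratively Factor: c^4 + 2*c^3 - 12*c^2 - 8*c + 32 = (c + 4)*(c^3 - 2*c^2 - 4*c + 8) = (c + 2)*(c + 4)*(c^2 - 4*c + 4) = (c - 2)*(c + 2)*(c + 4)*(c - 2)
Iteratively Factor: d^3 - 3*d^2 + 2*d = (d - 1)*(d^2 - 2*d) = (d - 2)*(d - 1)*(d)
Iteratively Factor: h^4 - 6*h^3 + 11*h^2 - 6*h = (h - 2)*(h^3 - 4*h^2 + 3*h) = (h - 3)*(h - 2)*(h^2 - h) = h*(h - 3)*(h - 2)*(h - 1)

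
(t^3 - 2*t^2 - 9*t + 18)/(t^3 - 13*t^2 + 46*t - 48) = (t + 3)/(t - 8)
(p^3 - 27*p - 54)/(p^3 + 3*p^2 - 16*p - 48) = (p^2 - 3*p - 18)/(p^2 - 16)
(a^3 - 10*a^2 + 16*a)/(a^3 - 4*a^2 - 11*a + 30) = a*(a - 8)/(a^2 - 2*a - 15)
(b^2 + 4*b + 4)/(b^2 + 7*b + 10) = (b + 2)/(b + 5)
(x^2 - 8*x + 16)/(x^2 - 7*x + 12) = (x - 4)/(x - 3)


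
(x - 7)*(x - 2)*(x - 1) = x^3 - 10*x^2 + 23*x - 14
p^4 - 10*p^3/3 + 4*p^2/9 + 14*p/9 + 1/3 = (p - 3)*(p - 1)*(p + 1/3)^2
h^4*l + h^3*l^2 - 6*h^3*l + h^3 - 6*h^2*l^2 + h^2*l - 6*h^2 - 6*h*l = h*(h - 6)*(h + l)*(h*l + 1)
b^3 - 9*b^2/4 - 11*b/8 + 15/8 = (b - 5/2)*(b - 3/4)*(b + 1)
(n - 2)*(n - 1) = n^2 - 3*n + 2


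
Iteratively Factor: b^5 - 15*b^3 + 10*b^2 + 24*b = (b + 1)*(b^4 - b^3 - 14*b^2 + 24*b) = (b - 2)*(b + 1)*(b^3 + b^2 - 12*b) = (b - 2)*(b + 1)*(b + 4)*(b^2 - 3*b) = (b - 3)*(b - 2)*(b + 1)*(b + 4)*(b)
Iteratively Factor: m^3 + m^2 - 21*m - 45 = (m + 3)*(m^2 - 2*m - 15) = (m + 3)^2*(m - 5)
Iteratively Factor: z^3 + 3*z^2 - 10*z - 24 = (z - 3)*(z^2 + 6*z + 8) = (z - 3)*(z + 2)*(z + 4)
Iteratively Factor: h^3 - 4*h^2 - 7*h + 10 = (h - 5)*(h^2 + h - 2) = (h - 5)*(h + 2)*(h - 1)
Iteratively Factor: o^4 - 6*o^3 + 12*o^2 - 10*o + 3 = (o - 1)*(o^3 - 5*o^2 + 7*o - 3) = (o - 1)^2*(o^2 - 4*o + 3) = (o - 3)*(o - 1)^2*(o - 1)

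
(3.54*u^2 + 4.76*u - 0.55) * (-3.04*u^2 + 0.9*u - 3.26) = -10.7616*u^4 - 11.2844*u^3 - 5.5844*u^2 - 16.0126*u + 1.793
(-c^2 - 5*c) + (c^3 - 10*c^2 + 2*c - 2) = c^3 - 11*c^2 - 3*c - 2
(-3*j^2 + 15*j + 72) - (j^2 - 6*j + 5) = -4*j^2 + 21*j + 67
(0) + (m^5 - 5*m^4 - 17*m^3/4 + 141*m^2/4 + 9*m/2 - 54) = m^5 - 5*m^4 - 17*m^3/4 + 141*m^2/4 + 9*m/2 - 54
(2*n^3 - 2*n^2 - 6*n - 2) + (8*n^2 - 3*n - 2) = 2*n^3 + 6*n^2 - 9*n - 4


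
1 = 1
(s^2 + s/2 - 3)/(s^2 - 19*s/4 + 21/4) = 2*(2*s^2 + s - 6)/(4*s^2 - 19*s + 21)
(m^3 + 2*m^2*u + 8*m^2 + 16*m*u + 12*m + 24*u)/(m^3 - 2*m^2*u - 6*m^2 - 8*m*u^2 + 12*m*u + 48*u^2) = (-m^2 - 8*m - 12)/(-m^2 + 4*m*u + 6*m - 24*u)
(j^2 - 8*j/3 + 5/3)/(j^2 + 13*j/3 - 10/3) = (3*j^2 - 8*j + 5)/(3*j^2 + 13*j - 10)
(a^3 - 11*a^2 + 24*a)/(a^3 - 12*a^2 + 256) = a*(a - 3)/(a^2 - 4*a - 32)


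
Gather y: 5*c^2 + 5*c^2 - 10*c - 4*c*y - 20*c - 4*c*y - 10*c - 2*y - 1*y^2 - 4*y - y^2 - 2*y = 10*c^2 - 40*c - 2*y^2 + y*(-8*c - 8)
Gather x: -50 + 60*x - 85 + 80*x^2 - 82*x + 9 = 80*x^2 - 22*x - 126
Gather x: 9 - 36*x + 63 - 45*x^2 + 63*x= -45*x^2 + 27*x + 72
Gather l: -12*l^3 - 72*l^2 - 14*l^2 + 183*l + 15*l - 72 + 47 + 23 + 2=-12*l^3 - 86*l^2 + 198*l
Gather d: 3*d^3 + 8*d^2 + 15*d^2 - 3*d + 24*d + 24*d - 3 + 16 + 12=3*d^3 + 23*d^2 + 45*d + 25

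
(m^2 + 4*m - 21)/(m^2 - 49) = (m - 3)/(m - 7)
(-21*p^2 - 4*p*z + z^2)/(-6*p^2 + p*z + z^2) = (-7*p + z)/(-2*p + z)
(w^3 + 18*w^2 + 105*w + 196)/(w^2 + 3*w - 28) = (w^2 + 11*w + 28)/(w - 4)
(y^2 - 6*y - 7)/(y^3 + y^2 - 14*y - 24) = (y^2 - 6*y - 7)/(y^3 + y^2 - 14*y - 24)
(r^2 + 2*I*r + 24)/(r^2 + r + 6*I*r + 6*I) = (r - 4*I)/(r + 1)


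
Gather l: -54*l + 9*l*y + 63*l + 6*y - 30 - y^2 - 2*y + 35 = l*(9*y + 9) - y^2 + 4*y + 5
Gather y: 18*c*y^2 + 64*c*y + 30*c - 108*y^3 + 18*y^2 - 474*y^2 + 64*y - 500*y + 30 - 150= 30*c - 108*y^3 + y^2*(18*c - 456) + y*(64*c - 436) - 120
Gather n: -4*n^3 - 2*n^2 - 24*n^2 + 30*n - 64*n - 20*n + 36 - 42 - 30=-4*n^3 - 26*n^2 - 54*n - 36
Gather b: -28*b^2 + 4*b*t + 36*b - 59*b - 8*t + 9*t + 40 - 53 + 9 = -28*b^2 + b*(4*t - 23) + t - 4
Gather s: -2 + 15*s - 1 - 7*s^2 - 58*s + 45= -7*s^2 - 43*s + 42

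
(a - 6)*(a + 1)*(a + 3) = a^3 - 2*a^2 - 21*a - 18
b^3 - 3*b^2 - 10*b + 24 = (b - 4)*(b - 2)*(b + 3)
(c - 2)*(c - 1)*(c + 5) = c^3 + 2*c^2 - 13*c + 10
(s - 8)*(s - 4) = s^2 - 12*s + 32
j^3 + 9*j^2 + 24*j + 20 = (j + 2)^2*(j + 5)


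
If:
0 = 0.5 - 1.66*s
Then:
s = 0.30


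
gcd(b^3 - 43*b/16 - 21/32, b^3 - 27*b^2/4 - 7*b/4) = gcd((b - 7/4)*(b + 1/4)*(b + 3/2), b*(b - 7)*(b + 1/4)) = b + 1/4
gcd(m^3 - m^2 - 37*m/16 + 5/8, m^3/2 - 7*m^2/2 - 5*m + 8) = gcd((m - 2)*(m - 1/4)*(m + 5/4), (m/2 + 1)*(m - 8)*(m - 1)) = 1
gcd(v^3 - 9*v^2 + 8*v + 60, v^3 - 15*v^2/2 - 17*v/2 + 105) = v^2 - 11*v + 30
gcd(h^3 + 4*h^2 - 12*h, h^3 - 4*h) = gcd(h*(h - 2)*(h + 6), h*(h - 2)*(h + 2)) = h^2 - 2*h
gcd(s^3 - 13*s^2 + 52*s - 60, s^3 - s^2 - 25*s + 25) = s - 5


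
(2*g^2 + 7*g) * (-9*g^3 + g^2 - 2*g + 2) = -18*g^5 - 61*g^4 + 3*g^3 - 10*g^2 + 14*g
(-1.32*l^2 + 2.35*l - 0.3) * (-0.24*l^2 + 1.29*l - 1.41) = 0.3168*l^4 - 2.2668*l^3 + 4.9647*l^2 - 3.7005*l + 0.423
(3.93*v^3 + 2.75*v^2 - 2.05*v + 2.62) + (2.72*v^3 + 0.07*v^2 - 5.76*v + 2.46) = 6.65*v^3 + 2.82*v^2 - 7.81*v + 5.08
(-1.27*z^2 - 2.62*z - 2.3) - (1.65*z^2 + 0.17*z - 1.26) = -2.92*z^2 - 2.79*z - 1.04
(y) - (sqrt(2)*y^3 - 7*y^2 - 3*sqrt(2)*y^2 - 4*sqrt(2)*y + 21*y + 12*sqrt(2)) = -sqrt(2)*y^3 + 3*sqrt(2)*y^2 + 7*y^2 - 20*y + 4*sqrt(2)*y - 12*sqrt(2)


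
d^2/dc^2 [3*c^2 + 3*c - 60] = 6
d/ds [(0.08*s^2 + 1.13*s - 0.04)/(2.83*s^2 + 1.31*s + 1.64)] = (-3.0931*s^2 + 0.4888*s + 1.9056)/(8.0089*s^4 + 7.4146*s^3 + 10.9985*s^2 + 4.2968*s + 2.6896)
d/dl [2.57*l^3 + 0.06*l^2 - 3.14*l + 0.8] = 7.71*l^2 + 0.12*l - 3.14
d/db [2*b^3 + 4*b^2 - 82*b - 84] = 6*b^2 + 8*b - 82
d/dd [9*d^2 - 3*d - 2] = 18*d - 3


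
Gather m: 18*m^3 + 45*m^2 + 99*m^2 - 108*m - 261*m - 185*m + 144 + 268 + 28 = 18*m^3 + 144*m^2 - 554*m + 440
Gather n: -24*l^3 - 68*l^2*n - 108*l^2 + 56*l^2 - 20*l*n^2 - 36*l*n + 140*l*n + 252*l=-24*l^3 - 52*l^2 - 20*l*n^2 + 252*l + n*(-68*l^2 + 104*l)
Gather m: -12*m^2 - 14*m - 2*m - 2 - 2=-12*m^2 - 16*m - 4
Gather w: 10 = 10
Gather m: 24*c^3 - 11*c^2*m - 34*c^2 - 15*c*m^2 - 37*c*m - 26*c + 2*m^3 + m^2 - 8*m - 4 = 24*c^3 - 34*c^2 - 26*c + 2*m^3 + m^2*(1 - 15*c) + m*(-11*c^2 - 37*c - 8) - 4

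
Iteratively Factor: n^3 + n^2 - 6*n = (n)*(n^2 + n - 6) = n*(n - 2)*(n + 3)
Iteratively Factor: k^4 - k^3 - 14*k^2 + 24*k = (k - 3)*(k^3 + 2*k^2 - 8*k) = k*(k - 3)*(k^2 + 2*k - 8) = k*(k - 3)*(k + 4)*(k - 2)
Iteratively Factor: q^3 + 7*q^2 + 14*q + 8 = (q + 2)*(q^2 + 5*q + 4) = (q + 2)*(q + 4)*(q + 1)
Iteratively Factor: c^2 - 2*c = (c - 2)*(c)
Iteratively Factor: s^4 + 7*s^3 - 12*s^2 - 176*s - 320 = (s + 4)*(s^3 + 3*s^2 - 24*s - 80) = (s + 4)^2*(s^2 - s - 20) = (s + 4)^3*(s - 5)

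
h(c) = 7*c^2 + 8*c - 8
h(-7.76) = 351.44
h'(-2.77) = -30.78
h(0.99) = 6.78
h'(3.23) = 53.22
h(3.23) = 90.87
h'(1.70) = 31.80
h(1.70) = 25.83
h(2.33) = 48.64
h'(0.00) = 8.00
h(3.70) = 117.43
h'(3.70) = 59.80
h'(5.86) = 90.04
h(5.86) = 279.26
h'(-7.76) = -100.64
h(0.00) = -8.00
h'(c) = 14*c + 8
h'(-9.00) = -118.00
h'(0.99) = 21.86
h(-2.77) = 23.55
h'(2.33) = 40.62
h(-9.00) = 487.00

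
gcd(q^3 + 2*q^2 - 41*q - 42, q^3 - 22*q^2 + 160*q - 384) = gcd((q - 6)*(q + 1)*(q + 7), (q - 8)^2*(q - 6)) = q - 6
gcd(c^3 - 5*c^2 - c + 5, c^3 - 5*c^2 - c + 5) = c^3 - 5*c^2 - c + 5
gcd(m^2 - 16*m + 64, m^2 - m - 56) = m - 8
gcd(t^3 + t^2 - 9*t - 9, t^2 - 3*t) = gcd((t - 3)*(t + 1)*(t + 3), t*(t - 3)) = t - 3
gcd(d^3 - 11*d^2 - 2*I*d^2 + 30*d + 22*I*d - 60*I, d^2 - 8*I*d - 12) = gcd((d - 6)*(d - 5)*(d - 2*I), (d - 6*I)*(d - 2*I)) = d - 2*I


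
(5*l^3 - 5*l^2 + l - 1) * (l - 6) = 5*l^4 - 35*l^3 + 31*l^2 - 7*l + 6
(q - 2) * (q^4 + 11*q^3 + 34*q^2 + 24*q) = q^5 + 9*q^4 + 12*q^3 - 44*q^2 - 48*q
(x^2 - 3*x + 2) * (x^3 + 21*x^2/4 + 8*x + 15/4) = x^5 + 9*x^4/4 - 23*x^3/4 - 39*x^2/4 + 19*x/4 + 15/2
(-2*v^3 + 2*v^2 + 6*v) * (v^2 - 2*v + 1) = -2*v^5 + 6*v^4 - 10*v^2 + 6*v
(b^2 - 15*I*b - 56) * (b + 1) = b^3 + b^2 - 15*I*b^2 - 56*b - 15*I*b - 56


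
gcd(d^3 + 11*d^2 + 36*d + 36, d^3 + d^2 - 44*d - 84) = d^2 + 8*d + 12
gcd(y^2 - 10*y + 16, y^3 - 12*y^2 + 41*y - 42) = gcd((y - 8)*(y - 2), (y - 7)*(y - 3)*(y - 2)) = y - 2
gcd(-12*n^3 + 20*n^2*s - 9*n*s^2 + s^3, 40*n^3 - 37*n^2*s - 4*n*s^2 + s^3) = -n + s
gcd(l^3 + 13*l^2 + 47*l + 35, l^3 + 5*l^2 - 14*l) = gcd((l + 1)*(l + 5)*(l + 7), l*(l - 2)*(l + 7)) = l + 7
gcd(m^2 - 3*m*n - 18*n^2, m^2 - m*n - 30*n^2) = m - 6*n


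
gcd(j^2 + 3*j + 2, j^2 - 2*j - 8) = j + 2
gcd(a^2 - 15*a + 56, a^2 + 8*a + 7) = 1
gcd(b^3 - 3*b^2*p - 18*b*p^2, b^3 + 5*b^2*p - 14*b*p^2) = b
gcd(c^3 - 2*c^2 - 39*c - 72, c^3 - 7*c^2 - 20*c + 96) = c - 8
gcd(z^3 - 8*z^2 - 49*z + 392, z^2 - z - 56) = z^2 - z - 56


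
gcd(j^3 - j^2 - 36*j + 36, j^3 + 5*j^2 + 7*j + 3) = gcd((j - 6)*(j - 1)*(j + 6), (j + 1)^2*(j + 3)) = 1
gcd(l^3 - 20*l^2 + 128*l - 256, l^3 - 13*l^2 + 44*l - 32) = l^2 - 12*l + 32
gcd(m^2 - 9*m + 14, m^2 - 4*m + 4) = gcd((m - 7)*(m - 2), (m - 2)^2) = m - 2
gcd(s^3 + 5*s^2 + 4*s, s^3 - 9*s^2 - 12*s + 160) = s + 4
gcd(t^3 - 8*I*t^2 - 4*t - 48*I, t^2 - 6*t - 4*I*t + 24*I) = t - 4*I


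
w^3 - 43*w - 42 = (w - 7)*(w + 1)*(w + 6)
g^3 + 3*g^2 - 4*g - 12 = (g - 2)*(g + 2)*(g + 3)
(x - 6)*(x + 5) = x^2 - x - 30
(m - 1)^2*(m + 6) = m^3 + 4*m^2 - 11*m + 6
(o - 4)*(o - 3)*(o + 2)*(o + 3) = o^4 - 2*o^3 - 17*o^2 + 18*o + 72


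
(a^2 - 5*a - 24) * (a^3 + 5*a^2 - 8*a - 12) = a^5 - 57*a^3 - 92*a^2 + 252*a + 288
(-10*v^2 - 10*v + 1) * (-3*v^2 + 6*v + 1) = 30*v^4 - 30*v^3 - 73*v^2 - 4*v + 1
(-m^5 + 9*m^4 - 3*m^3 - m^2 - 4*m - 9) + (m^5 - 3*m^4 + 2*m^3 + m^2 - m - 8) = 6*m^4 - m^3 - 5*m - 17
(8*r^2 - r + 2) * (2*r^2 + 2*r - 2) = 16*r^4 + 14*r^3 - 14*r^2 + 6*r - 4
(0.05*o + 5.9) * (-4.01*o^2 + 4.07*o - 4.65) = -0.2005*o^3 - 23.4555*o^2 + 23.7805*o - 27.435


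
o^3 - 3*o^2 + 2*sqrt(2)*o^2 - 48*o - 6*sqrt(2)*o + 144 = (o - 3)*(o - 4*sqrt(2))*(o + 6*sqrt(2))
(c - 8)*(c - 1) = c^2 - 9*c + 8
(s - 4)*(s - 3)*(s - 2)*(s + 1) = s^4 - 8*s^3 + 17*s^2 + 2*s - 24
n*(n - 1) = n^2 - n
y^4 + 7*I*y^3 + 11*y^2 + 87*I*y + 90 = (y - 3*I)*(y - I)*(y + 5*I)*(y + 6*I)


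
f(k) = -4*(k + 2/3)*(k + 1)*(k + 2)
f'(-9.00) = -724.00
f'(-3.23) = -46.45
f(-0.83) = 0.13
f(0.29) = -11.30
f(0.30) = -11.56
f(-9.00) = 1866.67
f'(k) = -4*(k + 2/3)*(k + 1) - 4*(k + 2/3)*(k + 2) - 4*(k + 1)*(k + 2)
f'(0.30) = -25.88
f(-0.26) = -2.09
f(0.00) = -5.33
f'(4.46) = -385.53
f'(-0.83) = 0.08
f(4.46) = -723.30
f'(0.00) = -16.00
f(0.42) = -14.94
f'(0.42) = -30.44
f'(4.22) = -353.49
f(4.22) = -634.65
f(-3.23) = 28.12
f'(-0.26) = -9.18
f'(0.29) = -25.52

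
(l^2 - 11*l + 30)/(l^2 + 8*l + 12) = (l^2 - 11*l + 30)/(l^2 + 8*l + 12)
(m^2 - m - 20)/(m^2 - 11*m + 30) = (m + 4)/(m - 6)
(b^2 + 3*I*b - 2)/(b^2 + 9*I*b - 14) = (b + I)/(b + 7*I)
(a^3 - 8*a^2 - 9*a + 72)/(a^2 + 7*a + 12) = (a^2 - 11*a + 24)/(a + 4)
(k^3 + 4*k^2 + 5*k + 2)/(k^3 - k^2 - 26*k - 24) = (k^2 + 3*k + 2)/(k^2 - 2*k - 24)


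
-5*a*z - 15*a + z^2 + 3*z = (-5*a + z)*(z + 3)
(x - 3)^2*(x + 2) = x^3 - 4*x^2 - 3*x + 18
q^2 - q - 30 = (q - 6)*(q + 5)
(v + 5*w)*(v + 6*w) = v^2 + 11*v*w + 30*w^2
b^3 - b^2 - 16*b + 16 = (b - 4)*(b - 1)*(b + 4)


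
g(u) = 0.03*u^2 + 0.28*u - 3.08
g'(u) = 0.06*u + 0.28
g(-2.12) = -3.54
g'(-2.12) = 0.15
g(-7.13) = -3.55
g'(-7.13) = -0.15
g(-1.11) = -3.35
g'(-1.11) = 0.21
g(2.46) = -2.21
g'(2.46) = 0.43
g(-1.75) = -3.48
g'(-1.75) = 0.18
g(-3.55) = -3.70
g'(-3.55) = 0.07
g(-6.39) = -3.64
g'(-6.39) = -0.10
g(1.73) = -2.51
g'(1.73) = 0.38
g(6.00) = -0.32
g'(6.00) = 0.64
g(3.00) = -1.97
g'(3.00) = 0.46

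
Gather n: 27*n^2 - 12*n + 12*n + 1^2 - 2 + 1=27*n^2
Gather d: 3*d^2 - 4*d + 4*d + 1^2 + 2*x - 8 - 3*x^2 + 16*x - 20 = 3*d^2 - 3*x^2 + 18*x - 27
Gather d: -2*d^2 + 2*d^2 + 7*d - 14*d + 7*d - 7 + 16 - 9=0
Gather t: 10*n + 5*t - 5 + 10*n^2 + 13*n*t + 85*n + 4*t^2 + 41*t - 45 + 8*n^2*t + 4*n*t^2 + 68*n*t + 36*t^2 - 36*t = 10*n^2 + 95*n + t^2*(4*n + 40) + t*(8*n^2 + 81*n + 10) - 50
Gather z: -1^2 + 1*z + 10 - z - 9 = 0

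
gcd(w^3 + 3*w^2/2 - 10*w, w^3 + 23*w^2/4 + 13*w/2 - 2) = w + 4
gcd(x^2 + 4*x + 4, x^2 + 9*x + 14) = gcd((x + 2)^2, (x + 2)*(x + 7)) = x + 2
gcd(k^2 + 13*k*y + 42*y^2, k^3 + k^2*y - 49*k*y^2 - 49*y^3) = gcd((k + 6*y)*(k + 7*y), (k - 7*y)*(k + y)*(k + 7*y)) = k + 7*y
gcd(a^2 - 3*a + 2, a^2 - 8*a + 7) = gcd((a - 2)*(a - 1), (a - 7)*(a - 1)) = a - 1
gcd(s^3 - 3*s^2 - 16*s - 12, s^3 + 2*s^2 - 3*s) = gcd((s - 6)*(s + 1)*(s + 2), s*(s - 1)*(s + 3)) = 1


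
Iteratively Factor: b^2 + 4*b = (b + 4)*(b)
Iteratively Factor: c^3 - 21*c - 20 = (c + 1)*(c^2 - c - 20) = (c + 1)*(c + 4)*(c - 5)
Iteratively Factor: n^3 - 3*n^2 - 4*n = (n)*(n^2 - 3*n - 4) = n*(n - 4)*(n + 1)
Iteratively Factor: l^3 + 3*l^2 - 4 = (l + 2)*(l^2 + l - 2) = (l - 1)*(l + 2)*(l + 2)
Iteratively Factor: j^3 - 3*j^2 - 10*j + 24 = (j + 3)*(j^2 - 6*j + 8) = (j - 4)*(j + 3)*(j - 2)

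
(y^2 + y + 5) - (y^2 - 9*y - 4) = 10*y + 9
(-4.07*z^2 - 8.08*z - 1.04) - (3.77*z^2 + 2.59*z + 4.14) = -7.84*z^2 - 10.67*z - 5.18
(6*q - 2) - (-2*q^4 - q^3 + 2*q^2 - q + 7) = 2*q^4 + q^3 - 2*q^2 + 7*q - 9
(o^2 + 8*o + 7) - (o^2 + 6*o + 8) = 2*o - 1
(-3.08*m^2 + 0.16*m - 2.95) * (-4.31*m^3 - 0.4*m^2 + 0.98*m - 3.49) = 13.2748*m^5 + 0.5424*m^4 + 9.6321*m^3 + 12.086*m^2 - 3.4494*m + 10.2955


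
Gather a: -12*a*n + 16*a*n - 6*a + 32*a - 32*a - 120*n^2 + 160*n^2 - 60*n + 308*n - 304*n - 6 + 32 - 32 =a*(4*n - 6) + 40*n^2 - 56*n - 6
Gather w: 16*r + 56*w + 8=16*r + 56*w + 8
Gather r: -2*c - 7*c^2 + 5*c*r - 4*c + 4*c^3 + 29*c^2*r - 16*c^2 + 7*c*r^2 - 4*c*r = 4*c^3 - 23*c^2 + 7*c*r^2 - 6*c + r*(29*c^2 + c)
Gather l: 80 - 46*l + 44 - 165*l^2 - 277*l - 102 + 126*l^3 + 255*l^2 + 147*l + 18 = 126*l^3 + 90*l^2 - 176*l + 40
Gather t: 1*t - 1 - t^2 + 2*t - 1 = -t^2 + 3*t - 2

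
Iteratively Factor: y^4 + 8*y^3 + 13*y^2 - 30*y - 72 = (y + 3)*(y^3 + 5*y^2 - 2*y - 24) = (y + 3)^2*(y^2 + 2*y - 8) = (y - 2)*(y + 3)^2*(y + 4)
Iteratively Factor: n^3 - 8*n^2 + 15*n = (n - 3)*(n^2 - 5*n) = n*(n - 3)*(n - 5)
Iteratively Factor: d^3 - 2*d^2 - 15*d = (d + 3)*(d^2 - 5*d) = d*(d + 3)*(d - 5)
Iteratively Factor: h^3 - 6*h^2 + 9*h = (h)*(h^2 - 6*h + 9) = h*(h - 3)*(h - 3)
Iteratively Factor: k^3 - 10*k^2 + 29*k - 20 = (k - 1)*(k^2 - 9*k + 20) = (k - 4)*(k - 1)*(k - 5)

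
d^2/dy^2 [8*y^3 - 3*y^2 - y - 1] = 48*y - 6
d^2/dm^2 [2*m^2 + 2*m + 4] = 4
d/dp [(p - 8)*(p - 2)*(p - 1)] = 3*p^2 - 22*p + 26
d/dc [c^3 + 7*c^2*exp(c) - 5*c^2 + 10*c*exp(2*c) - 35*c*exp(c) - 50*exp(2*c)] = 7*c^2*exp(c) + 3*c^2 + 20*c*exp(2*c) - 21*c*exp(c) - 10*c - 90*exp(2*c) - 35*exp(c)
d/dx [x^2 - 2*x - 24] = 2*x - 2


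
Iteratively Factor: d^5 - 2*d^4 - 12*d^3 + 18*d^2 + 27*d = (d - 3)*(d^4 + d^3 - 9*d^2 - 9*d) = (d - 3)^2*(d^3 + 4*d^2 + 3*d) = (d - 3)^2*(d + 1)*(d^2 + 3*d) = d*(d - 3)^2*(d + 1)*(d + 3)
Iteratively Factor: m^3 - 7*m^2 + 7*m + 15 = (m + 1)*(m^2 - 8*m + 15) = (m - 3)*(m + 1)*(m - 5)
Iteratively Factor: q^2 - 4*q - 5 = (q + 1)*(q - 5)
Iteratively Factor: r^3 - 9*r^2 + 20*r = (r - 5)*(r^2 - 4*r) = r*(r - 5)*(r - 4)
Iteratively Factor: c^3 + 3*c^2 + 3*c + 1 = (c + 1)*(c^2 + 2*c + 1) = (c + 1)^2*(c + 1)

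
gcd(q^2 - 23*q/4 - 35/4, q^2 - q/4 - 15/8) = q + 5/4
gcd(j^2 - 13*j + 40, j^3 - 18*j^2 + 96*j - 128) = j - 8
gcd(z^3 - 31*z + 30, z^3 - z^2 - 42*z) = z + 6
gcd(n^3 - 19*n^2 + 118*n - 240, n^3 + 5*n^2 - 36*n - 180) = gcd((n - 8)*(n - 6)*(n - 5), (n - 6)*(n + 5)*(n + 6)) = n - 6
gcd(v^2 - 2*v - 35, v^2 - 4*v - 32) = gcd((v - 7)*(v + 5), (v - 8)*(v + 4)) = 1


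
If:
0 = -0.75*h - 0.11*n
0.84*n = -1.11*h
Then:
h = 0.00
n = 0.00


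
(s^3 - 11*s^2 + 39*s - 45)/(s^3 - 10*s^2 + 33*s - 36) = (s - 5)/(s - 4)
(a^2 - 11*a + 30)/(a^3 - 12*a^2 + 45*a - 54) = (a - 5)/(a^2 - 6*a + 9)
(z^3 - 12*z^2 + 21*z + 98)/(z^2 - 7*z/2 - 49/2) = 2*(z^2 - 5*z - 14)/(2*z + 7)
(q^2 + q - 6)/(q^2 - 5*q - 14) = (-q^2 - q + 6)/(-q^2 + 5*q + 14)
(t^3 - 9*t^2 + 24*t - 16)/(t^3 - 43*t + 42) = (t^2 - 8*t + 16)/(t^2 + t - 42)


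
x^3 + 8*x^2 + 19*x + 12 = (x + 1)*(x + 3)*(x + 4)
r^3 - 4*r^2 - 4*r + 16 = (r - 4)*(r - 2)*(r + 2)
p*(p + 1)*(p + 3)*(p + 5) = p^4 + 9*p^3 + 23*p^2 + 15*p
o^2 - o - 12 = (o - 4)*(o + 3)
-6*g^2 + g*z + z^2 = (-2*g + z)*(3*g + z)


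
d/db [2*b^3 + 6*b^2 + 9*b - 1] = 6*b^2 + 12*b + 9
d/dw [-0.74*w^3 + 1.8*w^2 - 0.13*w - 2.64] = -2.22*w^2 + 3.6*w - 0.13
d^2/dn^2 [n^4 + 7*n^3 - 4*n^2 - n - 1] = 12*n^2 + 42*n - 8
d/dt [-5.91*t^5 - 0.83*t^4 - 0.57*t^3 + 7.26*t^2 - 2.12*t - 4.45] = -29.55*t^4 - 3.32*t^3 - 1.71*t^2 + 14.52*t - 2.12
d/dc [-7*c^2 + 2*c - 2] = 2 - 14*c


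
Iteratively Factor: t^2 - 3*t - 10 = (t - 5)*(t + 2)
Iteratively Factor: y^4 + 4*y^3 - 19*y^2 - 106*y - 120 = (y + 4)*(y^3 - 19*y - 30) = (y + 2)*(y + 4)*(y^2 - 2*y - 15) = (y - 5)*(y + 2)*(y + 4)*(y + 3)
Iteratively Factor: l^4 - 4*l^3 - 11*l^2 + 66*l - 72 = (l - 3)*(l^3 - l^2 - 14*l + 24) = (l - 3)*(l - 2)*(l^2 + l - 12) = (l - 3)*(l - 2)*(l + 4)*(l - 3)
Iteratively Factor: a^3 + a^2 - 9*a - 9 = (a + 1)*(a^2 - 9) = (a + 1)*(a + 3)*(a - 3)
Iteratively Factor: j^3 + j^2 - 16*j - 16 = (j - 4)*(j^2 + 5*j + 4) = (j - 4)*(j + 1)*(j + 4)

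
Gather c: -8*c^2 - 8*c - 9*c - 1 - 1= -8*c^2 - 17*c - 2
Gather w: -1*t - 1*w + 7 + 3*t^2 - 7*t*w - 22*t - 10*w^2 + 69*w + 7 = 3*t^2 - 23*t - 10*w^2 + w*(68 - 7*t) + 14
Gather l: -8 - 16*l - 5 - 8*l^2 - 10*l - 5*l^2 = -13*l^2 - 26*l - 13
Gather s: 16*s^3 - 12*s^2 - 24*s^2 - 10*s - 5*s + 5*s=16*s^3 - 36*s^2 - 10*s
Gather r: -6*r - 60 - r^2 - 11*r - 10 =-r^2 - 17*r - 70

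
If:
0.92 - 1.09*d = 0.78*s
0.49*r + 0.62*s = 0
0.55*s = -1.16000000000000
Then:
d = 2.35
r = 2.67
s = -2.11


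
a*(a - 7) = a^2 - 7*a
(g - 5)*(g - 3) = g^2 - 8*g + 15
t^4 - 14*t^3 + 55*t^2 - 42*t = t*(t - 7)*(t - 6)*(t - 1)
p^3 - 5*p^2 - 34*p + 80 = (p - 8)*(p - 2)*(p + 5)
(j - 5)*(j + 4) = j^2 - j - 20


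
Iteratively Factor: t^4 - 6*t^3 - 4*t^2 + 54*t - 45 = (t + 3)*(t^3 - 9*t^2 + 23*t - 15) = (t - 3)*(t + 3)*(t^2 - 6*t + 5) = (t - 5)*(t - 3)*(t + 3)*(t - 1)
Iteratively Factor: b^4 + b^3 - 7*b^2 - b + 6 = (b - 1)*(b^3 + 2*b^2 - 5*b - 6) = (b - 1)*(b + 1)*(b^2 + b - 6) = (b - 1)*(b + 1)*(b + 3)*(b - 2)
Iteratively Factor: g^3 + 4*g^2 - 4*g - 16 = (g - 2)*(g^2 + 6*g + 8) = (g - 2)*(g + 2)*(g + 4)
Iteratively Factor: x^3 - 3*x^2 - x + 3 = (x + 1)*(x^2 - 4*x + 3) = (x - 3)*(x + 1)*(x - 1)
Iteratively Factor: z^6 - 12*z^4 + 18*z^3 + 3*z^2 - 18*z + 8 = (z - 1)*(z^5 + z^4 - 11*z^3 + 7*z^2 + 10*z - 8) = (z - 1)*(z + 1)*(z^4 - 11*z^2 + 18*z - 8) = (z - 1)*(z + 1)*(z + 4)*(z^3 - 4*z^2 + 5*z - 2) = (z - 1)^2*(z + 1)*(z + 4)*(z^2 - 3*z + 2) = (z - 1)^3*(z + 1)*(z + 4)*(z - 2)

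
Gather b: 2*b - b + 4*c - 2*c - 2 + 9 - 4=b + 2*c + 3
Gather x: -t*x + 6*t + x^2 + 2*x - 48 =6*t + x^2 + x*(2 - t) - 48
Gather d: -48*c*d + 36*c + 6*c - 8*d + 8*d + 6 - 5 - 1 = -48*c*d + 42*c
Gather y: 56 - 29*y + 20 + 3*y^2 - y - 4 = 3*y^2 - 30*y + 72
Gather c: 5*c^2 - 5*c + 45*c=5*c^2 + 40*c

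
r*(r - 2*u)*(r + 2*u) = r^3 - 4*r*u^2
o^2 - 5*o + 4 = (o - 4)*(o - 1)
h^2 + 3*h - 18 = (h - 3)*(h + 6)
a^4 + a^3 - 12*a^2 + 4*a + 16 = (a - 2)^2*(a + 1)*(a + 4)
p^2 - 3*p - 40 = (p - 8)*(p + 5)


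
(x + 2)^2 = x^2 + 4*x + 4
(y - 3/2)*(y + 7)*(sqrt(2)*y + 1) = sqrt(2)*y^3 + y^2 + 11*sqrt(2)*y^2/2 - 21*sqrt(2)*y/2 + 11*y/2 - 21/2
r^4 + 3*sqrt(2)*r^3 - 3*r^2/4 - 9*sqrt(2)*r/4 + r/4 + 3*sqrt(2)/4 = (r - 1/2)^2*(r + 1)*(r + 3*sqrt(2))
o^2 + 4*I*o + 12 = (o - 2*I)*(o + 6*I)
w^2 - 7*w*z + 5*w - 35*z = (w + 5)*(w - 7*z)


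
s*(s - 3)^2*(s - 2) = s^4 - 8*s^3 + 21*s^2 - 18*s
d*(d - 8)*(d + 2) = d^3 - 6*d^2 - 16*d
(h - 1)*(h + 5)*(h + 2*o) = h^3 + 2*h^2*o + 4*h^2 + 8*h*o - 5*h - 10*o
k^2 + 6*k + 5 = (k + 1)*(k + 5)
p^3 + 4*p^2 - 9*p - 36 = (p - 3)*(p + 3)*(p + 4)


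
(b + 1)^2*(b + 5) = b^3 + 7*b^2 + 11*b + 5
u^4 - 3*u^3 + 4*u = u*(u - 2)^2*(u + 1)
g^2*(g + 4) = g^3 + 4*g^2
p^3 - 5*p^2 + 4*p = p*(p - 4)*(p - 1)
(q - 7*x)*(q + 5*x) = q^2 - 2*q*x - 35*x^2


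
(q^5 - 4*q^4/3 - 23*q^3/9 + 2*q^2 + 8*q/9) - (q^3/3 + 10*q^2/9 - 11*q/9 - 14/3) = q^5 - 4*q^4/3 - 26*q^3/9 + 8*q^2/9 + 19*q/9 + 14/3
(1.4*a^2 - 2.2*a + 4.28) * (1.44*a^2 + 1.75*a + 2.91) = 2.016*a^4 - 0.718*a^3 + 6.3872*a^2 + 1.088*a + 12.4548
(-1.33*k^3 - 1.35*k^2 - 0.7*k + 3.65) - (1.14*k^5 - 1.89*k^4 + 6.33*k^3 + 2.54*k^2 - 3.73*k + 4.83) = -1.14*k^5 + 1.89*k^4 - 7.66*k^3 - 3.89*k^2 + 3.03*k - 1.18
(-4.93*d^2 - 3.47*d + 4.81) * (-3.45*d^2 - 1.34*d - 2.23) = 17.0085*d^4 + 18.5777*d^3 - 0.950799999999999*d^2 + 1.2927*d - 10.7263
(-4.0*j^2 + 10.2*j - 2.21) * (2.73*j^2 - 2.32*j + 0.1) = -10.92*j^4 + 37.126*j^3 - 30.0973*j^2 + 6.1472*j - 0.221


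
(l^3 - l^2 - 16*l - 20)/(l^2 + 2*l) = l - 3 - 10/l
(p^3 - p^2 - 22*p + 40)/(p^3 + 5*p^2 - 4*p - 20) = (p - 4)/(p + 2)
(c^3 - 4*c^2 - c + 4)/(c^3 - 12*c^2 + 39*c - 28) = (c + 1)/(c - 7)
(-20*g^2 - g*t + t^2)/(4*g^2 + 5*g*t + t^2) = (-5*g + t)/(g + t)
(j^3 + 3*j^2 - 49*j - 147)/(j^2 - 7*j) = j + 10 + 21/j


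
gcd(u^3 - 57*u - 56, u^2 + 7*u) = u + 7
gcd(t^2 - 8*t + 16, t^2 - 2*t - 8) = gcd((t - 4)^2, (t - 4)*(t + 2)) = t - 4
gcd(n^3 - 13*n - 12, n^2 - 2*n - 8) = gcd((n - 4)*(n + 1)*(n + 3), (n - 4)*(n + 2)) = n - 4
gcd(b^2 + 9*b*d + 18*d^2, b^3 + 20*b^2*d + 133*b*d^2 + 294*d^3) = b + 6*d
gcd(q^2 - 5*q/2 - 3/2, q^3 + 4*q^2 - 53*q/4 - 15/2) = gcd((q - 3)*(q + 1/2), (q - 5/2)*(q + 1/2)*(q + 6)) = q + 1/2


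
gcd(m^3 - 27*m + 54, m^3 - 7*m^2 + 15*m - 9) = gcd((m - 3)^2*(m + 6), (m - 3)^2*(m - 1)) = m^2 - 6*m + 9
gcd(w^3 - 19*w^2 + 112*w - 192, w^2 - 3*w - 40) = w - 8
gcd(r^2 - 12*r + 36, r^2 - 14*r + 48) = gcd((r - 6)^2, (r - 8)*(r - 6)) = r - 6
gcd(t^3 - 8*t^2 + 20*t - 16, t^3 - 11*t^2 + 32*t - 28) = t^2 - 4*t + 4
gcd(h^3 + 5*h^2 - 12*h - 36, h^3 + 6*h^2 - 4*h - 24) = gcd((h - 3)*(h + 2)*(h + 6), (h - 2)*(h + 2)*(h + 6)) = h^2 + 8*h + 12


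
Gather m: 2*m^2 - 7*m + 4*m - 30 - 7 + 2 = 2*m^2 - 3*m - 35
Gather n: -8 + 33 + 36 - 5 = 56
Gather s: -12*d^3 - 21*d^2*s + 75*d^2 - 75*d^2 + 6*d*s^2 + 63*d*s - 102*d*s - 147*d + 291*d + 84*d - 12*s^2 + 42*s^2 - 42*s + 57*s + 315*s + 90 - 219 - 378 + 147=-12*d^3 + 228*d + s^2*(6*d + 30) + s*(-21*d^2 - 39*d + 330) - 360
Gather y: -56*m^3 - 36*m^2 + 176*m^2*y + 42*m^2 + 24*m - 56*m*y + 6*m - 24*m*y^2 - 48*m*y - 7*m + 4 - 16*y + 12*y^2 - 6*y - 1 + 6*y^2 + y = -56*m^3 + 6*m^2 + 23*m + y^2*(18 - 24*m) + y*(176*m^2 - 104*m - 21) + 3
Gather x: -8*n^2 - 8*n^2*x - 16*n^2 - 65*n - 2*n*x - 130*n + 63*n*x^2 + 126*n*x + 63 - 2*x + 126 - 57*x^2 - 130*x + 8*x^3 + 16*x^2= -24*n^2 - 195*n + 8*x^3 + x^2*(63*n - 41) + x*(-8*n^2 + 124*n - 132) + 189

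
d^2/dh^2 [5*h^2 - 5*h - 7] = 10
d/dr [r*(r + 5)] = 2*r + 5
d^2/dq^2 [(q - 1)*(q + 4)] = 2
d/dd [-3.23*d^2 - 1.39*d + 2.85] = -6.46*d - 1.39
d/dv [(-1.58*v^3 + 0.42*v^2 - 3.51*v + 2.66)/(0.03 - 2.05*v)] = (6.478*v^3 - 1.0032*v^2 + 0.0251999999999999*v + 5.3477)/(4.2025*v^2 - 0.123*v + 0.0009)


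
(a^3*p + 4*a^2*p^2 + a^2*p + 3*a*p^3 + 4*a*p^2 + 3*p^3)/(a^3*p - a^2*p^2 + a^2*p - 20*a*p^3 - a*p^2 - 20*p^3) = (-a^2 - 4*a*p - 3*p^2)/(-a^2 + a*p + 20*p^2)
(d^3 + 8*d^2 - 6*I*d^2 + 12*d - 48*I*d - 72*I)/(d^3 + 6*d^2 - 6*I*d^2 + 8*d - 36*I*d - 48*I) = (d + 6)/(d + 4)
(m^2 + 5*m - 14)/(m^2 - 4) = (m + 7)/(m + 2)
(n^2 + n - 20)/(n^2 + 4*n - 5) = (n - 4)/(n - 1)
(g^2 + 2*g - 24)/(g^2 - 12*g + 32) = (g + 6)/(g - 8)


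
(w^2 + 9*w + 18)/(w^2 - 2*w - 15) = (w + 6)/(w - 5)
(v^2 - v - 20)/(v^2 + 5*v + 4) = (v - 5)/(v + 1)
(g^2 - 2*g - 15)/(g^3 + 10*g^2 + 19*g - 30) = (g^2 - 2*g - 15)/(g^3 + 10*g^2 + 19*g - 30)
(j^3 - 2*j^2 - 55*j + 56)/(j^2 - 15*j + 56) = (j^2 + 6*j - 7)/(j - 7)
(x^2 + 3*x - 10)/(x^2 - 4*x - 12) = (-x^2 - 3*x + 10)/(-x^2 + 4*x + 12)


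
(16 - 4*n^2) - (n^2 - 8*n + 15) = -5*n^2 + 8*n + 1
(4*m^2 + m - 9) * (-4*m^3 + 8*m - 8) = -16*m^5 - 4*m^4 + 68*m^3 - 24*m^2 - 80*m + 72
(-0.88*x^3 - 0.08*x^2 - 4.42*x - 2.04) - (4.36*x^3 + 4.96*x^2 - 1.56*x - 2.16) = -5.24*x^3 - 5.04*x^2 - 2.86*x + 0.12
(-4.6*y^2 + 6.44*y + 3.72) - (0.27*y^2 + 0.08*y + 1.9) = -4.87*y^2 + 6.36*y + 1.82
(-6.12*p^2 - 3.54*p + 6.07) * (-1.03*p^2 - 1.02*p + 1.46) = 6.3036*p^4 + 9.8886*p^3 - 11.5765*p^2 - 11.3598*p + 8.8622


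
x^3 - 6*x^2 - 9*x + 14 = (x - 7)*(x - 1)*(x + 2)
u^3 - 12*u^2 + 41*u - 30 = (u - 6)*(u - 5)*(u - 1)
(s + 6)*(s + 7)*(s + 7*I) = s^3 + 13*s^2 + 7*I*s^2 + 42*s + 91*I*s + 294*I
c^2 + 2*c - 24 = (c - 4)*(c + 6)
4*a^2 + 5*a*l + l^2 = (a + l)*(4*a + l)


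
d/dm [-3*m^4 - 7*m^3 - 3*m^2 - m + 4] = -12*m^3 - 21*m^2 - 6*m - 1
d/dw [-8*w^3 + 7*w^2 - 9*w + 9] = -24*w^2 + 14*w - 9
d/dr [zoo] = 0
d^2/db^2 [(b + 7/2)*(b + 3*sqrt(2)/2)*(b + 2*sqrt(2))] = 6*b + 7 + 7*sqrt(2)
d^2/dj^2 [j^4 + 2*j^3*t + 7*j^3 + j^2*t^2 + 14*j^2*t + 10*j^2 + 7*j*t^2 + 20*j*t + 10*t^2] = 12*j^2 + 12*j*t + 42*j + 2*t^2 + 28*t + 20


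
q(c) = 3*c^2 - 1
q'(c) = 6*c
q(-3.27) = 31.08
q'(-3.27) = -19.62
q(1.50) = 5.75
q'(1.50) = 9.00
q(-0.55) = -0.09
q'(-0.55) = -3.30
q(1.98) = 10.76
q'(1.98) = 11.88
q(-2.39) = 16.14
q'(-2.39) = -14.34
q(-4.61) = 62.76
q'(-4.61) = -27.66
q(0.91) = 1.48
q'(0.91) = 5.46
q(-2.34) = 15.43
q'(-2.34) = -14.04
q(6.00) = 107.00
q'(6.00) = 36.00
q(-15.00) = 674.00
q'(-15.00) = -90.00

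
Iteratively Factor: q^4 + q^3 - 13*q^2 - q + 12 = (q - 1)*(q^3 + 2*q^2 - 11*q - 12) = (q - 1)*(q + 4)*(q^2 - 2*q - 3) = (q - 3)*(q - 1)*(q + 4)*(q + 1)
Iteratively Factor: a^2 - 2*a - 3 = (a - 3)*(a + 1)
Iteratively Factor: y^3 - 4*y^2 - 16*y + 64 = (y - 4)*(y^2 - 16) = (y - 4)*(y + 4)*(y - 4)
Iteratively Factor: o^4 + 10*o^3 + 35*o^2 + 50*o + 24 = (o + 3)*(o^3 + 7*o^2 + 14*o + 8) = (o + 1)*(o + 3)*(o^2 + 6*o + 8) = (o + 1)*(o + 3)*(o + 4)*(o + 2)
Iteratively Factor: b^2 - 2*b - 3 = (b + 1)*(b - 3)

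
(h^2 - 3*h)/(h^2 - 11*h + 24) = h/(h - 8)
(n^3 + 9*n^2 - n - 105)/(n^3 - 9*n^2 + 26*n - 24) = (n^2 + 12*n + 35)/(n^2 - 6*n + 8)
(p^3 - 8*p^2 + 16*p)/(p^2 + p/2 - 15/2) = 2*p*(p^2 - 8*p + 16)/(2*p^2 + p - 15)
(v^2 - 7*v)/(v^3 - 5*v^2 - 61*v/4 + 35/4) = 4*v/(4*v^2 + 8*v - 5)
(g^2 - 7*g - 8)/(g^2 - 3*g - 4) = (g - 8)/(g - 4)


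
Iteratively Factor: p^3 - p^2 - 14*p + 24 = (p - 2)*(p^2 + p - 12) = (p - 3)*(p - 2)*(p + 4)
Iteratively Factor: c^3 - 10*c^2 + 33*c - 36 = (c - 4)*(c^2 - 6*c + 9) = (c - 4)*(c - 3)*(c - 3)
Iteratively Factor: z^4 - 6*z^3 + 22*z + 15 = (z - 5)*(z^3 - z^2 - 5*z - 3) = (z - 5)*(z + 1)*(z^2 - 2*z - 3) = (z - 5)*(z + 1)^2*(z - 3)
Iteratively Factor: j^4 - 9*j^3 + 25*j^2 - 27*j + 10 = (j - 1)*(j^3 - 8*j^2 + 17*j - 10) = (j - 1)^2*(j^2 - 7*j + 10) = (j - 2)*(j - 1)^2*(j - 5)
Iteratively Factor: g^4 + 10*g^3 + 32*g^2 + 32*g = (g + 4)*(g^3 + 6*g^2 + 8*g) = (g + 2)*(g + 4)*(g^2 + 4*g) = (g + 2)*(g + 4)^2*(g)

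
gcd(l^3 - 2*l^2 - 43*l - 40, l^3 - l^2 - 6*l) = 1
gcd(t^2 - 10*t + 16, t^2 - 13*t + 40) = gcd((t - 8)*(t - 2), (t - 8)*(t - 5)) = t - 8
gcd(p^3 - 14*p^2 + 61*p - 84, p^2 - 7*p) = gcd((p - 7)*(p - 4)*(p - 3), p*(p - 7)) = p - 7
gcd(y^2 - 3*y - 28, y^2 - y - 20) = y + 4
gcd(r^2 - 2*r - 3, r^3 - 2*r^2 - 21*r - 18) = r + 1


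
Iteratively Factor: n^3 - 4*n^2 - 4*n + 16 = (n - 4)*(n^2 - 4) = (n - 4)*(n + 2)*(n - 2)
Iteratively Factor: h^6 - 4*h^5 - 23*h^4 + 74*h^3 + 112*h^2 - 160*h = (h)*(h^5 - 4*h^4 - 23*h^3 + 74*h^2 + 112*h - 160) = h*(h + 4)*(h^4 - 8*h^3 + 9*h^2 + 38*h - 40) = h*(h + 2)*(h + 4)*(h^3 - 10*h^2 + 29*h - 20) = h*(h - 1)*(h + 2)*(h + 4)*(h^2 - 9*h + 20) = h*(h - 5)*(h - 1)*(h + 2)*(h + 4)*(h - 4)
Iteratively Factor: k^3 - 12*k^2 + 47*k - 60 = (k - 3)*(k^2 - 9*k + 20) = (k - 4)*(k - 3)*(k - 5)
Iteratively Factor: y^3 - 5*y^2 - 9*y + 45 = (y + 3)*(y^2 - 8*y + 15) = (y - 3)*(y + 3)*(y - 5)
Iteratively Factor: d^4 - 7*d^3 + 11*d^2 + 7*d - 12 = (d + 1)*(d^3 - 8*d^2 + 19*d - 12) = (d - 4)*(d + 1)*(d^2 - 4*d + 3) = (d - 4)*(d - 1)*(d + 1)*(d - 3)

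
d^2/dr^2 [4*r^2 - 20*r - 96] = 8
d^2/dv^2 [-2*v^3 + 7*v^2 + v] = 14 - 12*v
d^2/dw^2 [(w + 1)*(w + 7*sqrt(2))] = 2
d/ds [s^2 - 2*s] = 2*s - 2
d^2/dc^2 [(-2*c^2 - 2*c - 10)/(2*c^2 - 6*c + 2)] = 8*(-c^3 - 3*c^2 + 12*c - 11)/(c^6 - 9*c^5 + 30*c^4 - 45*c^3 + 30*c^2 - 9*c + 1)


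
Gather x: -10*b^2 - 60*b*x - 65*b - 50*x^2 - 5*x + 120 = -10*b^2 - 65*b - 50*x^2 + x*(-60*b - 5) + 120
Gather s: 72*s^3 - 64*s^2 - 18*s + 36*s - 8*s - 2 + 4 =72*s^3 - 64*s^2 + 10*s + 2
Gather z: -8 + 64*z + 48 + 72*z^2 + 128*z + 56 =72*z^2 + 192*z + 96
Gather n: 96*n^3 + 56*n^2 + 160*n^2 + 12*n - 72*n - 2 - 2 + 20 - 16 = 96*n^3 + 216*n^2 - 60*n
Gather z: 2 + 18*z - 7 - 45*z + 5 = -27*z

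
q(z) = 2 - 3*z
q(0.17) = 1.49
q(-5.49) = 18.47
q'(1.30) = -3.00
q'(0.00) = -3.00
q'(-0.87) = -3.00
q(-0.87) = 4.61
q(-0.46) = 3.38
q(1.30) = -1.90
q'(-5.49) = -3.00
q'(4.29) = -3.00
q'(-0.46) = -3.00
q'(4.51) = -3.00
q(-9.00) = 29.00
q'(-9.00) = -3.00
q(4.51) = -11.53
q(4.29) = -10.87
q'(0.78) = -3.00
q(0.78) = -0.34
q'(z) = -3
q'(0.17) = -3.00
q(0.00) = 2.00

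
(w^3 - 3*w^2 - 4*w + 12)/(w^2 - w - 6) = w - 2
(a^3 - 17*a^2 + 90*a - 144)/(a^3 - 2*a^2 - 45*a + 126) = (a - 8)/(a + 7)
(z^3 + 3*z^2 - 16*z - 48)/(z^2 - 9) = (z^2 - 16)/(z - 3)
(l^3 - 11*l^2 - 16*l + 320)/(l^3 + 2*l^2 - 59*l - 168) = (l^2 - 3*l - 40)/(l^2 + 10*l + 21)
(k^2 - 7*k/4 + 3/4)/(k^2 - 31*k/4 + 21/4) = (k - 1)/(k - 7)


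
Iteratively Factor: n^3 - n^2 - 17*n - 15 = (n + 3)*(n^2 - 4*n - 5) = (n - 5)*(n + 3)*(n + 1)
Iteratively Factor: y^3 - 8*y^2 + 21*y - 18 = (y - 3)*(y^2 - 5*y + 6) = (y - 3)*(y - 2)*(y - 3)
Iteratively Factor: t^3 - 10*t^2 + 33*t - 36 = (t - 3)*(t^2 - 7*t + 12) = (t - 3)^2*(t - 4)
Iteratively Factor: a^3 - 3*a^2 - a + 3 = (a + 1)*(a^2 - 4*a + 3) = (a - 1)*(a + 1)*(a - 3)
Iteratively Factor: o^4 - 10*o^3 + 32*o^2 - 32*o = (o - 4)*(o^3 - 6*o^2 + 8*o) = (o - 4)^2*(o^2 - 2*o) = (o - 4)^2*(o - 2)*(o)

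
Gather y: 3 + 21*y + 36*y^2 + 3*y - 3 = 36*y^2 + 24*y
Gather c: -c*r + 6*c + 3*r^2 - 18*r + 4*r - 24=c*(6 - r) + 3*r^2 - 14*r - 24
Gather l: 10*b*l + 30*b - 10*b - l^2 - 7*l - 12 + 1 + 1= 20*b - l^2 + l*(10*b - 7) - 10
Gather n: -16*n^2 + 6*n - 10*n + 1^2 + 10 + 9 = -16*n^2 - 4*n + 20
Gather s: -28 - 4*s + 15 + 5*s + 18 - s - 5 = 0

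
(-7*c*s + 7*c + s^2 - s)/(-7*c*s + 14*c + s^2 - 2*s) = (s - 1)/(s - 2)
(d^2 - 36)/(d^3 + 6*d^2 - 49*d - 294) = (d - 6)/(d^2 - 49)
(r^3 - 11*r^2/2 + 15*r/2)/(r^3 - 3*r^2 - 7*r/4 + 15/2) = 2*r*(r - 3)/(2*r^2 - r - 6)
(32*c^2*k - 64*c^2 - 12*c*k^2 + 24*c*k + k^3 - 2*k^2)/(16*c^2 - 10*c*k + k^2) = (4*c*k - 8*c - k^2 + 2*k)/(2*c - k)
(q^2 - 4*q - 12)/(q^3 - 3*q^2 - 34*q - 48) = (q - 6)/(q^2 - 5*q - 24)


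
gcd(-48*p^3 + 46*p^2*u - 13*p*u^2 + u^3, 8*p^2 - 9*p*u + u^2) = 8*p - u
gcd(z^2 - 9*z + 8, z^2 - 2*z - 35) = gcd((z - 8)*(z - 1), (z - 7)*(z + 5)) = 1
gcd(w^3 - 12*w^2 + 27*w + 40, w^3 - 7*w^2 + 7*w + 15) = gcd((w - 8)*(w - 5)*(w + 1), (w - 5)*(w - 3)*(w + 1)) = w^2 - 4*w - 5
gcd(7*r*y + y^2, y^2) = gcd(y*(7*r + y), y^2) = y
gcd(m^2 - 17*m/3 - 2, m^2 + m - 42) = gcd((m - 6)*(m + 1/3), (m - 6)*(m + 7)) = m - 6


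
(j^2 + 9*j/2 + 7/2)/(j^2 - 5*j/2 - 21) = (j + 1)/(j - 6)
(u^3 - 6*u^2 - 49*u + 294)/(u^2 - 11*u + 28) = (u^2 + u - 42)/(u - 4)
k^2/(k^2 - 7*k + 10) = k^2/(k^2 - 7*k + 10)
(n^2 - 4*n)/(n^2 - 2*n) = (n - 4)/(n - 2)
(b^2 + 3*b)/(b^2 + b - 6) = b/(b - 2)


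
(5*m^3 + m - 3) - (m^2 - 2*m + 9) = 5*m^3 - m^2 + 3*m - 12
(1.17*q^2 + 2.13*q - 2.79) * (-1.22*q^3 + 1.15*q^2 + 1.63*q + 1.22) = -1.4274*q^5 - 1.2531*q^4 + 7.7604*q^3 + 1.6908*q^2 - 1.9491*q - 3.4038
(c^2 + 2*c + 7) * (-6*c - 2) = -6*c^3 - 14*c^2 - 46*c - 14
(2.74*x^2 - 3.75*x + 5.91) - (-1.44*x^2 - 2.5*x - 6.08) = 4.18*x^2 - 1.25*x + 11.99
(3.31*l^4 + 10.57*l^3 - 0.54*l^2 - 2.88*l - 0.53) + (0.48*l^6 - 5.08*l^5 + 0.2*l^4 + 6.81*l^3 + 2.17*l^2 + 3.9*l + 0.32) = 0.48*l^6 - 5.08*l^5 + 3.51*l^4 + 17.38*l^3 + 1.63*l^2 + 1.02*l - 0.21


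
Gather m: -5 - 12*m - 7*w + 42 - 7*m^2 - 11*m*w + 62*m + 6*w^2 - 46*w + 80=-7*m^2 + m*(50 - 11*w) + 6*w^2 - 53*w + 117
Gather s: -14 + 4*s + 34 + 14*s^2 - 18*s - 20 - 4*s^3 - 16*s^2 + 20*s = -4*s^3 - 2*s^2 + 6*s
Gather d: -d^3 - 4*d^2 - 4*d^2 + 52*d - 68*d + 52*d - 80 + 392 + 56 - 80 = -d^3 - 8*d^2 + 36*d + 288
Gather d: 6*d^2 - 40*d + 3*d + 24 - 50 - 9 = 6*d^2 - 37*d - 35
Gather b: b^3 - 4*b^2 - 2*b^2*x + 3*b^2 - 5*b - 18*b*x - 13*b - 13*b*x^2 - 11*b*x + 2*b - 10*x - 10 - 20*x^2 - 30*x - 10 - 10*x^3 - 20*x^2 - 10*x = b^3 + b^2*(-2*x - 1) + b*(-13*x^2 - 29*x - 16) - 10*x^3 - 40*x^2 - 50*x - 20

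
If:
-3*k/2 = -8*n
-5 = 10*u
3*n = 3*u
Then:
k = -8/3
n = -1/2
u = -1/2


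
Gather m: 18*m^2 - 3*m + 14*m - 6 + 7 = 18*m^2 + 11*m + 1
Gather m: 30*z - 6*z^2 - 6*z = -6*z^2 + 24*z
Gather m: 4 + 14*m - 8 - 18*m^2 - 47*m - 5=-18*m^2 - 33*m - 9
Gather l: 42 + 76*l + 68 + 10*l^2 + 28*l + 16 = 10*l^2 + 104*l + 126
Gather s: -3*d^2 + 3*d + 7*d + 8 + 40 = -3*d^2 + 10*d + 48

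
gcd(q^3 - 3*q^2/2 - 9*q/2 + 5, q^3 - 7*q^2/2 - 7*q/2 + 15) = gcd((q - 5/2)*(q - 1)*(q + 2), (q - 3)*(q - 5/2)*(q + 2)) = q^2 - q/2 - 5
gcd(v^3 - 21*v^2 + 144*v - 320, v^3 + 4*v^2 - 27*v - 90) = v - 5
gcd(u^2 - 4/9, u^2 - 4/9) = u^2 - 4/9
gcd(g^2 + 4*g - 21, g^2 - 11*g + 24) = g - 3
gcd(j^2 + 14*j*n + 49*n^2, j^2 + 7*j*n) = j + 7*n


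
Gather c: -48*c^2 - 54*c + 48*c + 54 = -48*c^2 - 6*c + 54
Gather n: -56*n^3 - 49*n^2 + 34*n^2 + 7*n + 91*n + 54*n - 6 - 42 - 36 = -56*n^3 - 15*n^2 + 152*n - 84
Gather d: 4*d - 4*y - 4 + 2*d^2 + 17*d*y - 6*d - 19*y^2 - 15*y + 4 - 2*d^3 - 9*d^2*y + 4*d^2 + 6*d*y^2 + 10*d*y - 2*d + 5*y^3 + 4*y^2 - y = -2*d^3 + d^2*(6 - 9*y) + d*(6*y^2 + 27*y - 4) + 5*y^3 - 15*y^2 - 20*y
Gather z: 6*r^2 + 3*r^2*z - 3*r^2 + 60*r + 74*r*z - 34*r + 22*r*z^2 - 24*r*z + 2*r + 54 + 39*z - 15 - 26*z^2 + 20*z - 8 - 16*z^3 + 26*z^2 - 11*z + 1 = 3*r^2 + 22*r*z^2 + 28*r - 16*z^3 + z*(3*r^2 + 50*r + 48) + 32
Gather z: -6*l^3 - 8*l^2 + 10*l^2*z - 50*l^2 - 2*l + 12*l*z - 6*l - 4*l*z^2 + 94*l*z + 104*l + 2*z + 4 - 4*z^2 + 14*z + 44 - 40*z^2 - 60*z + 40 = -6*l^3 - 58*l^2 + 96*l + z^2*(-4*l - 44) + z*(10*l^2 + 106*l - 44) + 88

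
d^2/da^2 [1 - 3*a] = 0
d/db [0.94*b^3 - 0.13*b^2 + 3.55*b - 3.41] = 2.82*b^2 - 0.26*b + 3.55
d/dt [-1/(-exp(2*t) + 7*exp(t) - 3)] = (7 - 2*exp(t))*exp(t)/(exp(2*t) - 7*exp(t) + 3)^2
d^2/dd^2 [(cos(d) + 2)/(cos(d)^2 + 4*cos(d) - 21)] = (-4*(1 - cos(d)^2)^2 - cos(d)^5 - 148*cos(d)^3 - 280*cos(d)^2 - 435*cos(d) + 320)/(cos(d)^2 + 4*cos(d) - 21)^3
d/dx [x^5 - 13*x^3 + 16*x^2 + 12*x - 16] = 5*x^4 - 39*x^2 + 32*x + 12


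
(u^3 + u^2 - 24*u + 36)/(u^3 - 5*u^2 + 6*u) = (u + 6)/u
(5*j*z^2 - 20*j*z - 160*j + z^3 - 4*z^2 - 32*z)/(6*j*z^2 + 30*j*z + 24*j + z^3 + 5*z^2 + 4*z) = (5*j*z - 40*j + z^2 - 8*z)/(6*j*z + 6*j + z^2 + z)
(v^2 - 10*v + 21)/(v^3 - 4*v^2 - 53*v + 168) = (v - 7)/(v^2 - v - 56)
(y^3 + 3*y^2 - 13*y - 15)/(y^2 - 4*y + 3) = (y^2 + 6*y + 5)/(y - 1)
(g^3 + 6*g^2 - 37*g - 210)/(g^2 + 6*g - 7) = (g^2 - g - 30)/(g - 1)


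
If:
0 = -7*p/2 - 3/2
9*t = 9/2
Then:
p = -3/7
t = 1/2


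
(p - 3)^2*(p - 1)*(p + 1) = p^4 - 6*p^3 + 8*p^2 + 6*p - 9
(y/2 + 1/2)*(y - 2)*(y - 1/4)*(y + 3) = y^4/2 + 7*y^3/8 - 11*y^2/4 - 19*y/8 + 3/4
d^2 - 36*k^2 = (d - 6*k)*(d + 6*k)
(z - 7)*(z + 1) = z^2 - 6*z - 7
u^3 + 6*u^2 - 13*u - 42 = (u - 3)*(u + 2)*(u + 7)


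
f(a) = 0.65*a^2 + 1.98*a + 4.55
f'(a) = 1.3*a + 1.98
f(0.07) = 4.69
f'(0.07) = 2.07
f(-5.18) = 11.73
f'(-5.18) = -4.75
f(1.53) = 9.10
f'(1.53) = 3.97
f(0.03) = 4.61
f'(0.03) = 2.02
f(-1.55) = 3.04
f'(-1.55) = -0.04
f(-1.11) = 3.15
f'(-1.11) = 0.54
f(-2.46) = 3.61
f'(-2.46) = -1.22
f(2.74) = 14.86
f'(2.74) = 5.54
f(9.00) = 75.02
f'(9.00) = 13.68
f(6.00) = 39.83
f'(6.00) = 9.78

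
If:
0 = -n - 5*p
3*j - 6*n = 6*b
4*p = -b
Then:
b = -4*p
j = -18*p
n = -5*p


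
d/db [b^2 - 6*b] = 2*b - 6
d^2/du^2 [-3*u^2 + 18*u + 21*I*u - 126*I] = -6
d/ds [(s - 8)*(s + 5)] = 2*s - 3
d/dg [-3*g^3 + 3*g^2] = 3*g*(2 - 3*g)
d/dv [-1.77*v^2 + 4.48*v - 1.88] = 4.48 - 3.54*v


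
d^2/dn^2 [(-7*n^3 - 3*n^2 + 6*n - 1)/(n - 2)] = 2*(-7*n^3 + 42*n^2 - 84*n - 1)/(n^3 - 6*n^2 + 12*n - 8)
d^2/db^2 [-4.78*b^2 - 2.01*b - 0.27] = -9.56000000000000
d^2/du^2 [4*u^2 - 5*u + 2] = 8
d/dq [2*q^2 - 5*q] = 4*q - 5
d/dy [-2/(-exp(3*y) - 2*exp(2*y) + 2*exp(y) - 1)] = (-6*exp(2*y) - 8*exp(y) + 4)*exp(y)/(exp(3*y) + 2*exp(2*y) - 2*exp(y) + 1)^2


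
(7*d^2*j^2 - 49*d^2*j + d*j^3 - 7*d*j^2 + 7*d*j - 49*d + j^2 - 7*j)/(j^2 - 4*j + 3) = (7*d^2*j^2 - 49*d^2*j + d*j^3 - 7*d*j^2 + 7*d*j - 49*d + j^2 - 7*j)/(j^2 - 4*j + 3)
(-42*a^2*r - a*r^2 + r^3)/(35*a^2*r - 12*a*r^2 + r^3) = (6*a + r)/(-5*a + r)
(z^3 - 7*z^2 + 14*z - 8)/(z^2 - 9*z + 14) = (z^2 - 5*z + 4)/(z - 7)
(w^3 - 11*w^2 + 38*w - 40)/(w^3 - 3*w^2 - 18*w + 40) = (w - 4)/(w + 4)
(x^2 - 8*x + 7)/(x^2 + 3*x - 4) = (x - 7)/(x + 4)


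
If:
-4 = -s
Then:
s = 4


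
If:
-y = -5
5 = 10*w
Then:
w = 1/2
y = 5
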